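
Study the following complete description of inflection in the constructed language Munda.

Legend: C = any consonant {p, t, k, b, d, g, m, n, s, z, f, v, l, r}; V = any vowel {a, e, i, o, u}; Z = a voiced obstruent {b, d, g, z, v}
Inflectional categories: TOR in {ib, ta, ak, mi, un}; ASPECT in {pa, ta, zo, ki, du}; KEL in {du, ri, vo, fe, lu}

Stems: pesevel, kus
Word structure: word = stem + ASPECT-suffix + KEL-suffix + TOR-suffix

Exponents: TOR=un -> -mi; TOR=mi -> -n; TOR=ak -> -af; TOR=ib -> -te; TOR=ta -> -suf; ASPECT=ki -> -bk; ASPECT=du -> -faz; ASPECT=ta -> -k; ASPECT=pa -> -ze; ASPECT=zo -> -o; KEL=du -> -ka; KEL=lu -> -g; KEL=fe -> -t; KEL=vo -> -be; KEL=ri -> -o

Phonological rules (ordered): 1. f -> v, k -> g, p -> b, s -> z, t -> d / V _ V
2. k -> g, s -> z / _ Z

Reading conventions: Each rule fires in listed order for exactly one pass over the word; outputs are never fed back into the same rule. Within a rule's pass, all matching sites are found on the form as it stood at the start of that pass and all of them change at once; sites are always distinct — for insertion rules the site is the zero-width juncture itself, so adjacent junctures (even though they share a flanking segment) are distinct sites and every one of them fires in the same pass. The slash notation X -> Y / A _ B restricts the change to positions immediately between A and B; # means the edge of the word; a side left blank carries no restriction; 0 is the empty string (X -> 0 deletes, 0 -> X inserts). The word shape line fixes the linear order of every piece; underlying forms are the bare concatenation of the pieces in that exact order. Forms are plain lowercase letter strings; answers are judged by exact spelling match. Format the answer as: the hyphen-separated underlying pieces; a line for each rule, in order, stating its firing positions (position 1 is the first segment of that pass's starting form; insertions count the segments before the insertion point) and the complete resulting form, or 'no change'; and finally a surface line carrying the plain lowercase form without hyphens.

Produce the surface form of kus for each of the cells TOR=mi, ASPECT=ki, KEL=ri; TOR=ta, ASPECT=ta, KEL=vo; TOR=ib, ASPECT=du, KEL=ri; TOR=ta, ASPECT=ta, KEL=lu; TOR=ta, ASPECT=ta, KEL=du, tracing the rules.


cell TOR=mi, ASPECT=ki, KEL=ri:
underlying: kus-bk-o-n
1. f -> v, k -> g, p -> b, s -> z, t -> d / V _ V: no change
2. k -> g, s -> z / _ Z: fires at position(s) 3: kuzbkon
surface: kuzbkon

cell TOR=ta, ASPECT=ta, KEL=vo:
underlying: kus-k-be-suf
1. f -> v, k -> g, p -> b, s -> z, t -> d / V _ V: fires at position(s) 7: kuskbezuf
2. k -> g, s -> z / _ Z: fires at position(s) 4: kusgbezuf
surface: kusgbezuf

cell TOR=ib, ASPECT=du, KEL=ri:
underlying: kus-faz-o-te
1. f -> v, k -> g, p -> b, s -> z, t -> d / V _ V: fires at position(s) 8: kusfazode
2. k -> g, s -> z / _ Z: no change
surface: kusfazode

cell TOR=ta, ASPECT=ta, KEL=lu:
underlying: kus-k-g-suf
1. f -> v, k -> g, p -> b, s -> z, t -> d / V _ V: no change
2. k -> g, s -> z / _ Z: fires at position(s) 4: kusggsuf
surface: kusggsuf

cell TOR=ta, ASPECT=ta, KEL=du:
underlying: kus-k-ka-suf
1. f -> v, k -> g, p -> b, s -> z, t -> d / V _ V: fires at position(s) 7: kuskkazuf
2. k -> g, s -> z / _ Z: no change
surface: kuskkazuf


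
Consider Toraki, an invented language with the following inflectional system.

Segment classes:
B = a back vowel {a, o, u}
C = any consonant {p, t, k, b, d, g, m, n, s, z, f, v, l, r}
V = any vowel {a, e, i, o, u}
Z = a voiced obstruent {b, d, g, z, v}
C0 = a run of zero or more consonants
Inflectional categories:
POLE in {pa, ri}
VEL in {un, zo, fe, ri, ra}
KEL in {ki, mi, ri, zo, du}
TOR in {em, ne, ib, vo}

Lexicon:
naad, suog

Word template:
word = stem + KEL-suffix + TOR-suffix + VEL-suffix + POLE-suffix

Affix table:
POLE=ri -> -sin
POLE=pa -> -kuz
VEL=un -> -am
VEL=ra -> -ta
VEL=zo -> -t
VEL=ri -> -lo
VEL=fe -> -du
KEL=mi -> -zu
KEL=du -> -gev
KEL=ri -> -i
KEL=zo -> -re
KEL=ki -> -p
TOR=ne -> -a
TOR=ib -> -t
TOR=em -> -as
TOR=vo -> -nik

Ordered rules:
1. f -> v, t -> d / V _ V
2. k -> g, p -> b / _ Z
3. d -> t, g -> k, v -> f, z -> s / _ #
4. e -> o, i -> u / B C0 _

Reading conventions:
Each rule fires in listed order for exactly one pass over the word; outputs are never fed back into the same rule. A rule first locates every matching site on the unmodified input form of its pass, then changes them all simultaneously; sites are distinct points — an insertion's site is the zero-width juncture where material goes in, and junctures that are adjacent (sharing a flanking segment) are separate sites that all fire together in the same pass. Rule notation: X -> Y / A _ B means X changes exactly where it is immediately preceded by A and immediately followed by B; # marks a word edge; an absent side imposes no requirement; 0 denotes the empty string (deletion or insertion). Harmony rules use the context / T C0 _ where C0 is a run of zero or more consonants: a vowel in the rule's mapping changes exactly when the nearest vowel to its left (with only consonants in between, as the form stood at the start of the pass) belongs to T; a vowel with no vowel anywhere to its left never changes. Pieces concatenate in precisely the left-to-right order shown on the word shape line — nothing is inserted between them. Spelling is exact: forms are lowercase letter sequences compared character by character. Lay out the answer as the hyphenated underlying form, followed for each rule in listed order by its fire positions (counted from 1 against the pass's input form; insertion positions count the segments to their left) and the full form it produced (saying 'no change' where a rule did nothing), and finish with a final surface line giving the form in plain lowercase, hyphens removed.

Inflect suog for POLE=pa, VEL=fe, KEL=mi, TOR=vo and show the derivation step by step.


underlying: suog-zu-nik-du-kuz
1. f -> v, t -> d / V _ V: no change
2. k -> g, p -> b / _ Z: fires at position(s) 9: suogzunigdukuz
3. d -> t, g -> k, v -> f, z -> s / _ #: fires at position(s) 14: suogzunigdukus
4. e -> o, i -> u / B C0 _: fires at position(s) 8: suogzunugdukus
surface: suogzunugdukus


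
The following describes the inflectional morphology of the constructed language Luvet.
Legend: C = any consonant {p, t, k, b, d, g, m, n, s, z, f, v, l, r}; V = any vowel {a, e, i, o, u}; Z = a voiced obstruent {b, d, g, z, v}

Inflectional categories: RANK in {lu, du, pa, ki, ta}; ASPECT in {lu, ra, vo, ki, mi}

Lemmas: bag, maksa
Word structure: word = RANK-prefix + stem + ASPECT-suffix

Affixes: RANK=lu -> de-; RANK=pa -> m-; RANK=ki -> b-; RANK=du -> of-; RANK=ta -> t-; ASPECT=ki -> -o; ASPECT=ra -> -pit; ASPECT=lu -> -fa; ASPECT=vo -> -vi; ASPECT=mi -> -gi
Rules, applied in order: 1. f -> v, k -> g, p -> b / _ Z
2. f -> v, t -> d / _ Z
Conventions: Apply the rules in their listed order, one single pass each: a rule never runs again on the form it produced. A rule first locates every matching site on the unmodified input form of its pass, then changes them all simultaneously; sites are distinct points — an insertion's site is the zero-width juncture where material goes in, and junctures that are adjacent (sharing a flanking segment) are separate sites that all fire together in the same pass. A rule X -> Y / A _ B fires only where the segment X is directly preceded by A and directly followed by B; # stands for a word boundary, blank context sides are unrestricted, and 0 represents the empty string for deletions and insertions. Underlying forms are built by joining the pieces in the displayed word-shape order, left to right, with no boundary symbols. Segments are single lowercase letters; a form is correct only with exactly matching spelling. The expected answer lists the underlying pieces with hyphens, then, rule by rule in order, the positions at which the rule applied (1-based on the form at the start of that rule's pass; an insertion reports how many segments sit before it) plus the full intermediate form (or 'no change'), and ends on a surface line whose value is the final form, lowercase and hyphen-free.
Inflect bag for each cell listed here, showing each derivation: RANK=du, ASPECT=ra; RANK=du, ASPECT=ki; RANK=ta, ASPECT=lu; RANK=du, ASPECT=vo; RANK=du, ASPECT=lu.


cell RANK=du, ASPECT=ra:
underlying: of-bag-pit
1. f -> v, k -> g, p -> b / _ Z: fires at position(s) 2: ovbagpit
2. f -> v, t -> d / _ Z: no change
surface: ovbagpit

cell RANK=du, ASPECT=ki:
underlying: of-bag-o
1. f -> v, k -> g, p -> b / _ Z: fires at position(s) 2: ovbago
2. f -> v, t -> d / _ Z: no change
surface: ovbago

cell RANK=ta, ASPECT=lu:
underlying: t-bag-fa
1. f -> v, k -> g, p -> b / _ Z: no change
2. f -> v, t -> d / _ Z: fires at position(s) 1: dbagfa
surface: dbagfa

cell RANK=du, ASPECT=vo:
underlying: of-bag-vi
1. f -> v, k -> g, p -> b / _ Z: fires at position(s) 2: ovbagvi
2. f -> v, t -> d / _ Z: no change
surface: ovbagvi

cell RANK=du, ASPECT=lu:
underlying: of-bag-fa
1. f -> v, k -> g, p -> b / _ Z: fires at position(s) 2: ovbagfa
2. f -> v, t -> d / _ Z: no change
surface: ovbagfa


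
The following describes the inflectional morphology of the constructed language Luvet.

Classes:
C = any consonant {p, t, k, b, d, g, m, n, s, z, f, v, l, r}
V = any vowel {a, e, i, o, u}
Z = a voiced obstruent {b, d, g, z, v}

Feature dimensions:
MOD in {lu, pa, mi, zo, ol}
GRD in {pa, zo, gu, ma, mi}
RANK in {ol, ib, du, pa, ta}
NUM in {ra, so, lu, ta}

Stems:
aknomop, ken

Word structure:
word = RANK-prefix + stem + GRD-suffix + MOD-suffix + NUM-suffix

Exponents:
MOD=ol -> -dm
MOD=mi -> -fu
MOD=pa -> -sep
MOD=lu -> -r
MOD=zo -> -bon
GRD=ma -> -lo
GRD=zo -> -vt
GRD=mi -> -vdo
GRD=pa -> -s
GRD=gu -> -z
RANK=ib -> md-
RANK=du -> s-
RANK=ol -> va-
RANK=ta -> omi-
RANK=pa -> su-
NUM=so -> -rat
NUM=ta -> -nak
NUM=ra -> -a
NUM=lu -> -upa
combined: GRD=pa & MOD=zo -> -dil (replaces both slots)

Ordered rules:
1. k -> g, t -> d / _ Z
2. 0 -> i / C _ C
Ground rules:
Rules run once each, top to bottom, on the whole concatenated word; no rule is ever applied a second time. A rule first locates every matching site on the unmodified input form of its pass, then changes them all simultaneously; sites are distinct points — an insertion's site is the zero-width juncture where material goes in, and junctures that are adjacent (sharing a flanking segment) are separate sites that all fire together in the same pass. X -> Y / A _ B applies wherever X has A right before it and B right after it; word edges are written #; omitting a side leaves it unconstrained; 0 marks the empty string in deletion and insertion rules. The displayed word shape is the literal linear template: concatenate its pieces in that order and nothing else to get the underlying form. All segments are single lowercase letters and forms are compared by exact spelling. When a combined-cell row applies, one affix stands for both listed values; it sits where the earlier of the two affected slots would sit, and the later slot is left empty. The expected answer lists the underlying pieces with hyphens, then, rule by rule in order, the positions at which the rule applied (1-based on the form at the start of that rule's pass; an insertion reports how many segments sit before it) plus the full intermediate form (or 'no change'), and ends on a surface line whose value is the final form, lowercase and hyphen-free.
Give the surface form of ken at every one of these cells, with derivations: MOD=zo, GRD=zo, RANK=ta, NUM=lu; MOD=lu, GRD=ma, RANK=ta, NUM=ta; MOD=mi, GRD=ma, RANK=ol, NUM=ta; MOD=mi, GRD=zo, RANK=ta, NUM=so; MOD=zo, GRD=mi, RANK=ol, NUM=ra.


cell MOD=zo, GRD=zo, RANK=ta, NUM=lu:
underlying: omi-ken-vt-bon-upa
1. k -> g, t -> d / _ Z: fires at position(s) 8: omikenvdbonupa
2. 0 -> i / C _ C: inserts after position(s) 6, 7, 8: omikenividibonupa
surface: omikenividibonupa

cell MOD=lu, GRD=ma, RANK=ta, NUM=ta:
underlying: omi-ken-lo-r-nak
1. k -> g, t -> d / _ Z: no change
2. 0 -> i / C _ C: inserts after position(s) 6, 9: omikenilorinak
surface: omikenilorinak

cell MOD=mi, GRD=ma, RANK=ol, NUM=ta:
underlying: va-ken-lo-fu-nak
1. k -> g, t -> d / _ Z: no change
2. 0 -> i / C _ C: inserts after position(s) 5: vakenilofunak
surface: vakenilofunak

cell MOD=mi, GRD=zo, RANK=ta, NUM=so:
underlying: omi-ken-vt-fu-rat
1. k -> g, t -> d / _ Z: no change
2. 0 -> i / C _ C: inserts after position(s) 6, 7, 8: omikenivitifurat
surface: omikenivitifurat

cell MOD=zo, GRD=mi, RANK=ol, NUM=ra:
underlying: va-ken-vdo-bon-a
1. k -> g, t -> d / _ Z: no change
2. 0 -> i / C _ C: inserts after position(s) 5, 6: vakenividobona
surface: vakenividobona


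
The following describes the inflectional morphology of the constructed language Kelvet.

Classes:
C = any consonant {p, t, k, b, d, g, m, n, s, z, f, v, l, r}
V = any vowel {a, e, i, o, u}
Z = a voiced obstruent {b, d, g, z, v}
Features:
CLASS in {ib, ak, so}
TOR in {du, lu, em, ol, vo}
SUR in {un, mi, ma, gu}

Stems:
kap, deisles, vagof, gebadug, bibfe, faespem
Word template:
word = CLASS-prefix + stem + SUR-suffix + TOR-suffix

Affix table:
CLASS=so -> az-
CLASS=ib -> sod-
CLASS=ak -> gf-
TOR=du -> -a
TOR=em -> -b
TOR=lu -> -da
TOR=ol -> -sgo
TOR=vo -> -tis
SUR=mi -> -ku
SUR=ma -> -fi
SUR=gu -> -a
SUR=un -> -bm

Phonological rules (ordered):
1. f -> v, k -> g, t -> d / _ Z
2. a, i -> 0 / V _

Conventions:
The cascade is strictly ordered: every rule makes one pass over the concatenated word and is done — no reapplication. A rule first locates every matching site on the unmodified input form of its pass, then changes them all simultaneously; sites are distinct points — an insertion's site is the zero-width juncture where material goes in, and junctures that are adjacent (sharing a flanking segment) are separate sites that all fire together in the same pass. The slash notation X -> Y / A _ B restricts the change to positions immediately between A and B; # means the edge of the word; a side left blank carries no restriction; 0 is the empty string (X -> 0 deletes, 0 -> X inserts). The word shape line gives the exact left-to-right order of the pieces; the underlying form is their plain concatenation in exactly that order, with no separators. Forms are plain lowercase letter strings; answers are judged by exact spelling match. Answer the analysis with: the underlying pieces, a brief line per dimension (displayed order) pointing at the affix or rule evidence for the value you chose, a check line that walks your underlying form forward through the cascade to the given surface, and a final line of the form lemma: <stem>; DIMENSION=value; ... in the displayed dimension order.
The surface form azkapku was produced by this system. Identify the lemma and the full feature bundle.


underlying: az-kap-ku-a
CLASS=so - signalled by the affix az-
TOR=du - signalled by the affix -a
SUR=mi - signalled by the affix -ku
check: azkapkua -> azkapkua -> azkapku
lemma: kap; CLASS=so; TOR=du; SUR=mi


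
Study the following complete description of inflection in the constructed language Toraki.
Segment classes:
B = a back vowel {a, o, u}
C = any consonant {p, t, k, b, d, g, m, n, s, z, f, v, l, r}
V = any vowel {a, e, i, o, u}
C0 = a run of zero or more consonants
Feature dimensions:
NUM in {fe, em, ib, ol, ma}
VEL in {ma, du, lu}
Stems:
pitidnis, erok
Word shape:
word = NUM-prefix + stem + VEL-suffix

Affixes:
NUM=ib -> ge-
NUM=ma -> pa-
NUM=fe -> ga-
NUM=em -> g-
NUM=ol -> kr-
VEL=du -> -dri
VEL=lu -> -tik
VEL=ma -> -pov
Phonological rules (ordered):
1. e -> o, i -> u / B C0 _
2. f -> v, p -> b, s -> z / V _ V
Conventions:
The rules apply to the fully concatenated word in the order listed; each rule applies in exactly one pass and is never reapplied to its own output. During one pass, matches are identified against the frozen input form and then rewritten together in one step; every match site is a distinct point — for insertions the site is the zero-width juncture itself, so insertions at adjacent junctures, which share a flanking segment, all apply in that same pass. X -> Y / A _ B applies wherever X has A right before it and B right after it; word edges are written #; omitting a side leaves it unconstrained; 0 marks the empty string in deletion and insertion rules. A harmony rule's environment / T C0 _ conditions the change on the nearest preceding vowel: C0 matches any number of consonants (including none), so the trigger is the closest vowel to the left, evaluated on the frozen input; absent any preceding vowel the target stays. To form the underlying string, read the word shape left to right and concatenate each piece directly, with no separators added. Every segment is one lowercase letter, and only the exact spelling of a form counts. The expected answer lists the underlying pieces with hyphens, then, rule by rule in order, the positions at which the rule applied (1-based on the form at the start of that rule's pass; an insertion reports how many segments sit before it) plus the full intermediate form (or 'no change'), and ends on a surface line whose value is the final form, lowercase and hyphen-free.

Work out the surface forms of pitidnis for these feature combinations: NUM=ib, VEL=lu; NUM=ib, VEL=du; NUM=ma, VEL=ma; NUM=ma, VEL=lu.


cell NUM=ib, VEL=lu:
underlying: ge-pitidnis-tik
1. e -> o, i -> u / B C0 _: no change
2. f -> v, p -> b, s -> z / V _ V: fires at position(s) 3: gebitidnistik
surface: gebitidnistik

cell NUM=ib, VEL=du:
underlying: ge-pitidnis-dri
1. e -> o, i -> u / B C0 _: no change
2. f -> v, p -> b, s -> z / V _ V: fires at position(s) 3: gebitidnisdri
surface: gebitidnisdri

cell NUM=ma, VEL=ma:
underlying: pa-pitidnis-pov
1. e -> o, i -> u / B C0 _: fires at position(s) 4: paputidnispov
2. f -> v, p -> b, s -> z / V _ V: fires at position(s) 3: pabutidnispov
surface: pabutidnispov

cell NUM=ma, VEL=lu:
underlying: pa-pitidnis-tik
1. e -> o, i -> u / B C0 _: fires at position(s) 4: paputidnistik
2. f -> v, p -> b, s -> z / V _ V: fires at position(s) 3: pabutidnistik
surface: pabutidnistik


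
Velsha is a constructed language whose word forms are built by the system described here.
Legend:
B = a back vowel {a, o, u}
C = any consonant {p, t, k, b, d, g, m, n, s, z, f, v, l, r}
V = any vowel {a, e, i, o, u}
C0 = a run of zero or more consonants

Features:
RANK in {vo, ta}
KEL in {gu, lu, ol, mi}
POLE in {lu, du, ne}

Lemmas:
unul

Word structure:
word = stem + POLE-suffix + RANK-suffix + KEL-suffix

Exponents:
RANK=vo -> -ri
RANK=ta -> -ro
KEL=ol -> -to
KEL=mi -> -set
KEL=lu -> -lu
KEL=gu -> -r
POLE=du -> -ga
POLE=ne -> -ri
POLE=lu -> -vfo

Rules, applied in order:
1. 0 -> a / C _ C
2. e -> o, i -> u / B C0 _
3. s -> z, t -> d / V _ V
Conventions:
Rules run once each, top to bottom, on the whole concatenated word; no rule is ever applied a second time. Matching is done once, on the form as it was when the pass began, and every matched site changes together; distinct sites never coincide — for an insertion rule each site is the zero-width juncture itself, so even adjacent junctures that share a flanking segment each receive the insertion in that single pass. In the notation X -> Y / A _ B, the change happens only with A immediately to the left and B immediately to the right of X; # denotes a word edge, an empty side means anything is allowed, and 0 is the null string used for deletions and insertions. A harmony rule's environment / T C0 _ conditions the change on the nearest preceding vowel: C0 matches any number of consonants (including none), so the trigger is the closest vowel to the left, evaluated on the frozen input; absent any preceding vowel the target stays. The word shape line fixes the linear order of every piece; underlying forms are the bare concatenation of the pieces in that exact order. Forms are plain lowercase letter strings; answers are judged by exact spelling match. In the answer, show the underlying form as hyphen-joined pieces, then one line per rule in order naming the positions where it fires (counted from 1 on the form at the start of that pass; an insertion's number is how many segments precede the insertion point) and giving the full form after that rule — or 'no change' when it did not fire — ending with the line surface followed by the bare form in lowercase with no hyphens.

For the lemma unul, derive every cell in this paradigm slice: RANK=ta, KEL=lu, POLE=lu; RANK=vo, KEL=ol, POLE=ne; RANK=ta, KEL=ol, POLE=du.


cell RANK=ta, KEL=lu, POLE=lu:
underlying: unul-vfo-ro-lu
1. 0 -> a / C _ C: inserts after position(s) 4, 5: unulavaforolu
2. e -> o, i -> u / B C0 _: no change
3. s -> z, t -> d / V _ V: no change
surface: unulavaforolu

cell RANK=vo, KEL=ol, POLE=ne:
underlying: unul-ri-ri-to
1. 0 -> a / C _ C: inserts after position(s) 4: unularirito
2. e -> o, i -> u / B C0 _: fires at position(s) 7: unularurito
3. s -> z, t -> d / V _ V: fires at position(s) 10: unularurido
surface: unularurido

cell RANK=ta, KEL=ol, POLE=du:
underlying: unul-ga-ro-to
1. 0 -> a / C _ C: inserts after position(s) 4: unulagaroto
2. e -> o, i -> u / B C0 _: no change
3. s -> z, t -> d / V _ V: fires at position(s) 10: unulagarodo
surface: unulagarodo


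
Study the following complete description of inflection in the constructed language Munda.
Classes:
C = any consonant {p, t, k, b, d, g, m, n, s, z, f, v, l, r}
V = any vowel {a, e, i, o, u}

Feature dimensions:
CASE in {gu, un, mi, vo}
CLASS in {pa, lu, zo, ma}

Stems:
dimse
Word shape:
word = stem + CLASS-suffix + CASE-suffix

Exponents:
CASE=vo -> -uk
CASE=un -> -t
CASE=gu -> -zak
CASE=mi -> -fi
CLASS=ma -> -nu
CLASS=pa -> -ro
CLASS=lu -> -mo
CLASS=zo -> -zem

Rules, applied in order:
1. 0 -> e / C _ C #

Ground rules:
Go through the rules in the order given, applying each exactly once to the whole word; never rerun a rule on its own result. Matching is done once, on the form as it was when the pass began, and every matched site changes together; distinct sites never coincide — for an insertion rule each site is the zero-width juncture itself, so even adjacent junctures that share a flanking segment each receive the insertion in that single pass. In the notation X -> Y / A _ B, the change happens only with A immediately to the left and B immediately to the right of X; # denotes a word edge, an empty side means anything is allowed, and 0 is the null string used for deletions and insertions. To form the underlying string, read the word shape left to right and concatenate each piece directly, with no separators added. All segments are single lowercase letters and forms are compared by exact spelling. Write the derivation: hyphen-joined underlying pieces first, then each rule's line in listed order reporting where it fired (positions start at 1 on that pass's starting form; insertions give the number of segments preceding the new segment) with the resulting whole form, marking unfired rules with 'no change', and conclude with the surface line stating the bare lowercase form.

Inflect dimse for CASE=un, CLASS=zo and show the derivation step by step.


underlying: dimse-zem-t
1. 0 -> e / C _ C #: inserts after position(s) 8: dimsezemet
surface: dimsezemet


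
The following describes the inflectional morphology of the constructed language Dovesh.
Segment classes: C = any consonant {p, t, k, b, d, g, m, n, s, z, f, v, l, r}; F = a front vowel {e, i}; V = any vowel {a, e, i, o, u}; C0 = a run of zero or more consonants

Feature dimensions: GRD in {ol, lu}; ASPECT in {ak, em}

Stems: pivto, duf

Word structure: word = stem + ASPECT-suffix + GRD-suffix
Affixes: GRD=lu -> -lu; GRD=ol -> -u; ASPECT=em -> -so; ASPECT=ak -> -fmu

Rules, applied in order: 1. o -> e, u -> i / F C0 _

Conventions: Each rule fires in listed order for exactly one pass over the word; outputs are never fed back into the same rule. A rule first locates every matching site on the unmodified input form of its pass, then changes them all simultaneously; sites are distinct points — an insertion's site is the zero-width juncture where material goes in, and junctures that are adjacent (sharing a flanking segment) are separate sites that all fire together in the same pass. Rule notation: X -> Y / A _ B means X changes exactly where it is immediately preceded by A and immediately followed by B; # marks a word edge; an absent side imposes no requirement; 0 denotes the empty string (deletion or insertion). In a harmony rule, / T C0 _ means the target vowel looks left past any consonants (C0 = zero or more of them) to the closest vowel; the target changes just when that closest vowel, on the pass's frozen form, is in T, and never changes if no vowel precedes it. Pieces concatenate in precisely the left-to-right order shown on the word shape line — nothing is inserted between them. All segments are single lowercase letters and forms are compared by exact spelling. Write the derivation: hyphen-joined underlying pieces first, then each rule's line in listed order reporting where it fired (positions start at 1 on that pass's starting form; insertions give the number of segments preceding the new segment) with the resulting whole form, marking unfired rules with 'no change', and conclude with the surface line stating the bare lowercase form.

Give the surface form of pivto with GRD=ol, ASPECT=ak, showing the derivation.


underlying: pivto-fmu-u
1. o -> e, u -> i / F C0 _: fires at position(s) 5: pivtefmuu
surface: pivtefmuu


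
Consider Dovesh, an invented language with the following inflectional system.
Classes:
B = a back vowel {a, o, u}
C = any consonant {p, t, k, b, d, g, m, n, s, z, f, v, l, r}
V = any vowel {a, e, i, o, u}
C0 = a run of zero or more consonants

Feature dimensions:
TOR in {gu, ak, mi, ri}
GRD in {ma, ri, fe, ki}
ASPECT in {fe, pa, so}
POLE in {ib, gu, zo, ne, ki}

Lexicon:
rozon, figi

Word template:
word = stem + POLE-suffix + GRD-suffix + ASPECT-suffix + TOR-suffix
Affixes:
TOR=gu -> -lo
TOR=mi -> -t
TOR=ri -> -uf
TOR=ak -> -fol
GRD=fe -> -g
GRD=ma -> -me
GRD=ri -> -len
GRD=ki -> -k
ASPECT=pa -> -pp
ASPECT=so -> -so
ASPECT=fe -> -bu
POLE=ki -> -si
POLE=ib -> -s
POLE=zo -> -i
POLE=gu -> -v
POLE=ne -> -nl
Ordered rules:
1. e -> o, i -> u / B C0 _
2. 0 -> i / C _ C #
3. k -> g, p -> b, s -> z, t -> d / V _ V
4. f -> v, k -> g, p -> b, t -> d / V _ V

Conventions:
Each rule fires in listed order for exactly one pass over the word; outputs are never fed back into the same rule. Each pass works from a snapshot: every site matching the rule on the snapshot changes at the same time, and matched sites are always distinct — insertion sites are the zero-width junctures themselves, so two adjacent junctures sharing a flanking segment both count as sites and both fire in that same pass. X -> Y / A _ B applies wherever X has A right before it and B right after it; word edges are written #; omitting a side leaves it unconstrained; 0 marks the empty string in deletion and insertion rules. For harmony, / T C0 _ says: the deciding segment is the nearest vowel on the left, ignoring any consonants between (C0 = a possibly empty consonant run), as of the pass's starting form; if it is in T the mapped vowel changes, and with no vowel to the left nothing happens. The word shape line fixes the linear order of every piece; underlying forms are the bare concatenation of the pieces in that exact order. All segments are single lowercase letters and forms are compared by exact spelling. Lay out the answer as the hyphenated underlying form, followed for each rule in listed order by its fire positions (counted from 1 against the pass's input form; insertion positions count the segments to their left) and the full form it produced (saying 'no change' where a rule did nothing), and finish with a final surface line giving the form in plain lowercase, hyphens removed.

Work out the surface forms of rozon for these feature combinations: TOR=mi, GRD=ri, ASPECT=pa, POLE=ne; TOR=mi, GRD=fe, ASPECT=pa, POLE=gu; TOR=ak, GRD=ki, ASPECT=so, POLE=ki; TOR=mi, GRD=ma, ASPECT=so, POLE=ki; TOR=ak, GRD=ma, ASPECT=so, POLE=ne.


cell TOR=mi, GRD=ri, ASPECT=pa, POLE=ne:
underlying: rozon-nl-len-pp-t
1. e -> o, i -> u / B C0 _: fires at position(s) 9: rozonnllonppt
2. 0 -> i / C _ C #: inserts after position(s) 12: rozonnllonppit
3. k -> g, p -> b, s -> z, t -> d / V _ V: no change
4. f -> v, k -> g, p -> b, t -> d / V _ V: no change
surface: rozonnllonppit

cell TOR=mi, GRD=fe, ASPECT=pa, POLE=gu:
underlying: rozon-v-g-pp-t
1. e -> o, i -> u / B C0 _: no change
2. 0 -> i / C _ C #: inserts after position(s) 9: rozonvgppit
3. k -> g, p -> b, s -> z, t -> d / V _ V: no change
4. f -> v, k -> g, p -> b, t -> d / V _ V: no change
surface: rozonvgppit

cell TOR=ak, GRD=ki, ASPECT=so, POLE=ki:
underlying: rozon-si-k-so-fol
1. e -> o, i -> u / B C0 _: fires at position(s) 7: rozonsuksofol
2. 0 -> i / C _ C #: no change
3. k -> g, p -> b, s -> z, t -> d / V _ V: no change
4. f -> v, k -> g, p -> b, t -> d / V _ V: fires at position(s) 11: rozonsuksovol
surface: rozonsuksovol

cell TOR=mi, GRD=ma, ASPECT=so, POLE=ki:
underlying: rozon-si-me-so-t
1. e -> o, i -> u / B C0 _: fires at position(s) 7: rozonsumesot
2. 0 -> i / C _ C #: no change
3. k -> g, p -> b, s -> z, t -> d / V _ V: fires at position(s) 10: rozonsumezot
4. f -> v, k -> g, p -> b, t -> d / V _ V: no change
surface: rozonsumezot

cell TOR=ak, GRD=ma, ASPECT=so, POLE=ne:
underlying: rozon-nl-me-so-fol
1. e -> o, i -> u / B C0 _: fires at position(s) 9: rozonnlmosofol
2. 0 -> i / C _ C #: no change
3. k -> g, p -> b, s -> z, t -> d / V _ V: fires at position(s) 10: rozonnlmozofol
4. f -> v, k -> g, p -> b, t -> d / V _ V: fires at position(s) 12: rozonnlmozovol
surface: rozonnlmozovol


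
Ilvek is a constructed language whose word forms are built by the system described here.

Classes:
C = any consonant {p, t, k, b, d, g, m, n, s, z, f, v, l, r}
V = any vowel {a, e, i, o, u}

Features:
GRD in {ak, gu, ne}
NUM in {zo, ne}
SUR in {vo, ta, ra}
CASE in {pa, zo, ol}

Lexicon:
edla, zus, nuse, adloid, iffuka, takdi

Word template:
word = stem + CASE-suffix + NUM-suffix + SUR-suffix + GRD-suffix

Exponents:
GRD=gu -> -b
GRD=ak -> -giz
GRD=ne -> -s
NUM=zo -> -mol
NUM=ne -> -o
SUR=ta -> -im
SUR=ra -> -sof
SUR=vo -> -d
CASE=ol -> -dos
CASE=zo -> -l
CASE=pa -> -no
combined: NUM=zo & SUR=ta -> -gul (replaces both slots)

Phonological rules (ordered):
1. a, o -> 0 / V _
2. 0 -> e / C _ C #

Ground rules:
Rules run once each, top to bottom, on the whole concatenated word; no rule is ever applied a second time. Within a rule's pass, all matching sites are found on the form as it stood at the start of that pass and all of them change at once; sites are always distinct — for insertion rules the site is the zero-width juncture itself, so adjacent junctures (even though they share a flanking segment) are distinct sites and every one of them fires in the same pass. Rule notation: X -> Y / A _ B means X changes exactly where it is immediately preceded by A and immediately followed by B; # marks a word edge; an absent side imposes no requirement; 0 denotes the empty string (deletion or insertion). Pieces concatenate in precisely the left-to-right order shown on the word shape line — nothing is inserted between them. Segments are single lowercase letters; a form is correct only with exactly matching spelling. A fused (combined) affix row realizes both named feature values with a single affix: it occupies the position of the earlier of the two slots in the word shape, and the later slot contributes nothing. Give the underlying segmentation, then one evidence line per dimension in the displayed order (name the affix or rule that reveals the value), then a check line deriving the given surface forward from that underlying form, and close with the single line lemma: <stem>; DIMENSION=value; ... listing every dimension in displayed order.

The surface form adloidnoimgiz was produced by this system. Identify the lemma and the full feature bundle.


underlying: adloid-no-o-im-giz
GRD=ak - signalled by the affix -giz
NUM=ne - signalled by the affix -o
SUR=ta - signalled by the affix -im
CASE=pa - signalled by the affix -no
check: adloidnooimgiz -> adloidnoimgiz -> adloidnoimgiz
lemma: adloid; GRD=ak; NUM=ne; SUR=ta; CASE=pa


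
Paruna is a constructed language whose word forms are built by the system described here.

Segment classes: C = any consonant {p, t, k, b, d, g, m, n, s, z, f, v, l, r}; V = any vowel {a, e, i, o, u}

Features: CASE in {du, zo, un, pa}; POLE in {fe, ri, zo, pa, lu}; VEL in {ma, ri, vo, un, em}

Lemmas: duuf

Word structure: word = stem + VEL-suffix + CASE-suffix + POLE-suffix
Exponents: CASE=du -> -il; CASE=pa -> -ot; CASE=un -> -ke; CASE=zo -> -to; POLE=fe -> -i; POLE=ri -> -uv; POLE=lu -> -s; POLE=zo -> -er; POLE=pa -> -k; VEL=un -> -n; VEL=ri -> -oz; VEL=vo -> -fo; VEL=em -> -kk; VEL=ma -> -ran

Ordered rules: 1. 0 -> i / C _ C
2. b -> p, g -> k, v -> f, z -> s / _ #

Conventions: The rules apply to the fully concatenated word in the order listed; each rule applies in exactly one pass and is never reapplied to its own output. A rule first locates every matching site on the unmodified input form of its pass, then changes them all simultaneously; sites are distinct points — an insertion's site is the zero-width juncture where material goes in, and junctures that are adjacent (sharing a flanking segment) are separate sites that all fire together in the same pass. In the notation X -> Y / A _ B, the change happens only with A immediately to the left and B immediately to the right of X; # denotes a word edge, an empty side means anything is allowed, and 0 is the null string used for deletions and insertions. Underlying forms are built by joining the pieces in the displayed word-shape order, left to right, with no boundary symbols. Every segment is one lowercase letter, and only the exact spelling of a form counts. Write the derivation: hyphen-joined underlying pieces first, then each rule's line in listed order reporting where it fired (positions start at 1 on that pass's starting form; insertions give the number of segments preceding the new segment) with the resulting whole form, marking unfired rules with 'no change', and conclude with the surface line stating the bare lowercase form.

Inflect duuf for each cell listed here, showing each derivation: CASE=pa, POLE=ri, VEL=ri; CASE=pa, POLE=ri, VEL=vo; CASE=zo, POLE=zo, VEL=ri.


cell CASE=pa, POLE=ri, VEL=ri:
underlying: duuf-oz-ot-uv
1. 0 -> i / C _ C: no change
2. b -> p, g -> k, v -> f, z -> s / _ #: fires at position(s) 10: duufozotuf
surface: duufozotuf

cell CASE=pa, POLE=ri, VEL=vo:
underlying: duuf-fo-ot-uv
1. 0 -> i / C _ C: inserts after position(s) 4: duufifootuv
2. b -> p, g -> k, v -> f, z -> s / _ #: fires at position(s) 11: duufifootuf
surface: duufifootuf

cell CASE=zo, POLE=zo, VEL=ri:
underlying: duuf-oz-to-er
1. 0 -> i / C _ C: inserts after position(s) 6: duufozitoer
2. b -> p, g -> k, v -> f, z -> s / _ #: no change
surface: duufozitoer


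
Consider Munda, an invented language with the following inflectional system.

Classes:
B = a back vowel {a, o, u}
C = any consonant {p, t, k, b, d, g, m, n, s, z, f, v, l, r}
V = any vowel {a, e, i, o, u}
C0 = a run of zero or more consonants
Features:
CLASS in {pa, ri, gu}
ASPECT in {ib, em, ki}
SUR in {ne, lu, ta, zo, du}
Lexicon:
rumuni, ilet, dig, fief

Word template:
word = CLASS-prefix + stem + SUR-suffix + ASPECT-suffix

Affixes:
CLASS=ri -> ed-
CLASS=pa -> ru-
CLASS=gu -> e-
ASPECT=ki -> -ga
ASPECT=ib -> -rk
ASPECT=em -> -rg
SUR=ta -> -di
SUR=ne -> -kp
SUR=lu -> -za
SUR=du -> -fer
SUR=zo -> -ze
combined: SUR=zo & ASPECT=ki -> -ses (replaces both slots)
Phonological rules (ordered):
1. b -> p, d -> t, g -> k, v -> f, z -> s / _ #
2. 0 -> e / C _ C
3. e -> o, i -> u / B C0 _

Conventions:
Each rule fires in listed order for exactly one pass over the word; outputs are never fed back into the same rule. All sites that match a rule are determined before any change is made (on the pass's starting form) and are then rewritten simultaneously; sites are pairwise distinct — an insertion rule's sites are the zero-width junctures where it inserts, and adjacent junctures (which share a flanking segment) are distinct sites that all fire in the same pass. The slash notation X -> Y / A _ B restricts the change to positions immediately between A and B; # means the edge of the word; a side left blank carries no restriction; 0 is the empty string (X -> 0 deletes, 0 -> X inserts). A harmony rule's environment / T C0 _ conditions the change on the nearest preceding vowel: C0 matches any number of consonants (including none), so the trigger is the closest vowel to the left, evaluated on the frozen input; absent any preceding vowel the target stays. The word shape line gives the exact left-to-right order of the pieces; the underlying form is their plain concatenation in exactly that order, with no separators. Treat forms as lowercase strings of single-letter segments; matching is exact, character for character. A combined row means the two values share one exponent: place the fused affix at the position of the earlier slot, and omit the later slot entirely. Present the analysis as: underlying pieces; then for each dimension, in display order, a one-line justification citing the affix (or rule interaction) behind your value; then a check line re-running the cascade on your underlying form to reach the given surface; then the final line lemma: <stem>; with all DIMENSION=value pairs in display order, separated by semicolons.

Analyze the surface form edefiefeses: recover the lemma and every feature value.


underlying: ed-fief-ses
CLASS=ri - signalled by the affix ed-
ASPECT=ki - signalled by the combined affix row
SUR=zo - signalled by the combined affix row
check: edfiefses -> edfiefses -> edefiefeses -> edefiefeses
lemma: fief; CLASS=ri; ASPECT=ki; SUR=zo


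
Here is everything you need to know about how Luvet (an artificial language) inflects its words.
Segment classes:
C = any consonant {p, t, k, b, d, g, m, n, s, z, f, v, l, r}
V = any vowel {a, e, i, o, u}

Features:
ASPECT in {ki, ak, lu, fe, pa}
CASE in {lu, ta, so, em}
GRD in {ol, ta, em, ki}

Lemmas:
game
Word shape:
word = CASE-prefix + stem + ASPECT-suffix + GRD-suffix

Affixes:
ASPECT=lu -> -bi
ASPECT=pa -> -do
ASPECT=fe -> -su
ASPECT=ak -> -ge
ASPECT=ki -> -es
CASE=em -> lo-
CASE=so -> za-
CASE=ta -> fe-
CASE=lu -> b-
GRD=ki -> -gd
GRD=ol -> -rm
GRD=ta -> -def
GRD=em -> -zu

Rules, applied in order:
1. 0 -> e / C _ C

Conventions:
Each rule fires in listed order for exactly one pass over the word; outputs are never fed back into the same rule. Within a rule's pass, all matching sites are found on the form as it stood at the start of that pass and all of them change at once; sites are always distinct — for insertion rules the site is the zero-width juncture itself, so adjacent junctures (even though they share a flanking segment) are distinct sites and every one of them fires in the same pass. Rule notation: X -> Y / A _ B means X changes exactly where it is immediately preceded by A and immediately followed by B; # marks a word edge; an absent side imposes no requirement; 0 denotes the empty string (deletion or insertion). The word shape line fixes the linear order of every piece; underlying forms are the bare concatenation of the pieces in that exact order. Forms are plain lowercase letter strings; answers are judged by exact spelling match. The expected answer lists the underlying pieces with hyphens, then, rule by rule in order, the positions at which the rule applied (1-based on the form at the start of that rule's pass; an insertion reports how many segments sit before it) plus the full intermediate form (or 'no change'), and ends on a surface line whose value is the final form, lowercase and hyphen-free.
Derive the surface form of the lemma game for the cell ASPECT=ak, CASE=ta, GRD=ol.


underlying: fe-game-ge-rm
1. 0 -> e / C _ C: inserts after position(s) 9: fegamegerem
surface: fegamegerem


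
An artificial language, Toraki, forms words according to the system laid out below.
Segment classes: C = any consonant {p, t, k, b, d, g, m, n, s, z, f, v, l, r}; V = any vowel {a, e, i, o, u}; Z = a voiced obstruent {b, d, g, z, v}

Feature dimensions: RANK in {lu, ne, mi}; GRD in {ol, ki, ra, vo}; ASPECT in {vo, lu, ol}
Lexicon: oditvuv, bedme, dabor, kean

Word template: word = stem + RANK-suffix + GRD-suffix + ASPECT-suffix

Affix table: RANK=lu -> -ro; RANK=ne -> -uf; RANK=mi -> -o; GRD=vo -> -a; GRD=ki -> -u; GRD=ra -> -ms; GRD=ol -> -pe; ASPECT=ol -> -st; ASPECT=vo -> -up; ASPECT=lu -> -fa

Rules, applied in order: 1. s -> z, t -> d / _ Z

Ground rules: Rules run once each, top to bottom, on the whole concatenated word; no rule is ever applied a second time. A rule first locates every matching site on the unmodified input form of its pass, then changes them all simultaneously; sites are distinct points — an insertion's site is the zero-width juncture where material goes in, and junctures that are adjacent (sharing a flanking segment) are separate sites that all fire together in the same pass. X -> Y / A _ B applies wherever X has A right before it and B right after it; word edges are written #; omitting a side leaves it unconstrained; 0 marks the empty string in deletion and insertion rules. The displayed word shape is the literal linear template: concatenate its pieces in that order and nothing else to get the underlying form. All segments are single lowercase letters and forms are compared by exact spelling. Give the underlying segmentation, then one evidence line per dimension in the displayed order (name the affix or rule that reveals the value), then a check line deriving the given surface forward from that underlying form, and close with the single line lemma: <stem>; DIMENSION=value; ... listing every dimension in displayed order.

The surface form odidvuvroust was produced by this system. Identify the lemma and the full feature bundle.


underlying: oditvuv-ro-u-st
RANK=lu - signalled by the affix -ro
GRD=ki - signalled by the affix -u
ASPECT=ol - signalled by the affix -st
check: oditvuvroust -> odidvuvroust
lemma: oditvuv; RANK=lu; GRD=ki; ASPECT=ol
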